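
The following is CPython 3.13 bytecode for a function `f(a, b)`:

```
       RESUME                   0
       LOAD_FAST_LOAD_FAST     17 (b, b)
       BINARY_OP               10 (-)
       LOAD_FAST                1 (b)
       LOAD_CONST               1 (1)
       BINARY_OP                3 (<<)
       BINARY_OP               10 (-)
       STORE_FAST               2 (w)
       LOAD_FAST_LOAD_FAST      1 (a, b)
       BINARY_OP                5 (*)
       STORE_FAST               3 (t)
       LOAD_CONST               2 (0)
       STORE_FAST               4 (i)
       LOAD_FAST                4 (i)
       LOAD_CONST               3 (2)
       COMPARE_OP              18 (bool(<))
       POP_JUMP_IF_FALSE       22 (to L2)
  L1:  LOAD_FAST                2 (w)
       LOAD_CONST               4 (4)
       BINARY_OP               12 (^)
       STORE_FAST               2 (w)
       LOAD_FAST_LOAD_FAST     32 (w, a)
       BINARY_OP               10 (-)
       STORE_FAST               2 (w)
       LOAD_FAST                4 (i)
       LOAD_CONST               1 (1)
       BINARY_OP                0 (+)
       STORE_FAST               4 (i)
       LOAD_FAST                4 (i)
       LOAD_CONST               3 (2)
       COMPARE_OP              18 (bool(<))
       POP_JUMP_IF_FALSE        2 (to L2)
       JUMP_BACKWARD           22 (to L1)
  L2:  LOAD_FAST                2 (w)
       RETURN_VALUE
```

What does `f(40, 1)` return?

-82

LOAD_FAST_LOAD_FAST b,b → push 1,1. Stack: [1, 1]
BINARY_OP - → 1 - 1 = 0. Stack: [0]
LOAD_FAST b → push 1. Stack: [0, 1]
LOAD_CONST → push 1. Stack: [0, 1, 1]
BINARY_OP << → 1 << 1 = 2. Stack: [0, 2]
BINARY_OP - → 0 - 2 = -2. Stack: [-2]
STORE_FAST w → w=-2. Stack: []
LOAD_FAST_LOAD_FAST a,b → push 40,1. Stack: [40, 1]
BINARY_OP * → 40 * 1 = 40. Stack: [40]
STORE_FAST t → t=40. Stack: []
LOAD_CONST → push 0. Stack: [0]
STORE_FAST i → i=0. Stack: []
LOAD_FAST i → push 0. Stack: [0]
LOAD_CONST → push 2. Stack: [0, 2]
COMPARE_OP bool(<) → 0 vs 2 = True. Stack: [True]
POP_JUMP_IF_FALSE → pop True; no jump. Stack: []
LOAD_FAST w → push -2. Stack: [-2]
LOAD_CONST → push 4. Stack: [-2, 4]
BINARY_OP ^ → -2 ^ 4 = -6. Stack: [-6]
STORE_FAST w → w=-6. Stack: []
LOAD_FAST_LOAD_FAST w,a → push -6,40. Stack: [-6, 40]
BINARY_OP - → -6 - 40 = -46. Stack: [-46]
STORE_FAST w → w=-46. Stack: []
LOAD_FAST i → push 0. Stack: [0]
LOAD_CONST → push 1. Stack: [0, 1]
BINARY_OP + → 0 + 1 = 1. Stack: [1]
STORE_FAST i → i=1. Stack: []
LOAD_FAST i → push 1. Stack: [1]
LOAD_CONST → push 2. Stack: [1, 2]
COMPARE_OP bool(<) → 1 vs 2 = True. Stack: [True]
POP_JUMP_IF_FALSE → pop True; no jump. Stack: []
LOAD_FAST w → push -46. Stack: [-46]
LOAD_CONST → push 4. Stack: [-46, 4]
BINARY_OP ^ → -46 ^ 4 = -42. Stack: [-42]
STORE_FAST w → w=-42. Stack: []
LOAD_FAST_LOAD_FAST w,a → push -42,40. Stack: [-42, 40]
BINARY_OP - → -42 - 40 = -82. Stack: [-82]
STORE_FAST w → w=-82. Stack: []
LOAD_FAST i → push 1. Stack: [1]
LOAD_CONST → push 1. Stack: [1, 1]
BINARY_OP + → 1 + 1 = 2. Stack: [2]
STORE_FAST i → i=2. Stack: []
LOAD_FAST i → push 2. Stack: [2]
LOAD_CONST → push 2. Stack: [2, 2]
COMPARE_OP bool(<) → 2 vs 2 = False. Stack: [False]
POP_JUMP_IF_FALSE → pop False; jump. Stack: []
LOAD_FAST w → push -82. Stack: [-82]
RETURN_VALUE → return -82.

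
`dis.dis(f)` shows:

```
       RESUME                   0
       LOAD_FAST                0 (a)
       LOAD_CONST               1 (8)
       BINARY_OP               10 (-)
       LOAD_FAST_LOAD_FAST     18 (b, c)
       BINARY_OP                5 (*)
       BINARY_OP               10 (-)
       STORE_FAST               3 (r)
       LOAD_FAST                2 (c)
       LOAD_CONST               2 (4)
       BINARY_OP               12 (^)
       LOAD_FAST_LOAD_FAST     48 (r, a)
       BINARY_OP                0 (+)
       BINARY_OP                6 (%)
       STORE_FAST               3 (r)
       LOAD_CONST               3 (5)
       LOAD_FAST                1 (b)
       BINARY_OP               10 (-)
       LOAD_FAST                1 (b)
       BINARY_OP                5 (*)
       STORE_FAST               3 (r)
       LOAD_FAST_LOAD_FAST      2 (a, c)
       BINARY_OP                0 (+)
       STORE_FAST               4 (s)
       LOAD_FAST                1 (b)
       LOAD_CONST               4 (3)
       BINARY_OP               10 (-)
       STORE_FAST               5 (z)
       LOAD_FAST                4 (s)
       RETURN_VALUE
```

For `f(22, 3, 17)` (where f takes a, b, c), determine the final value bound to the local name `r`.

LOAD_FAST a → push 22. Stack: [22]
LOAD_CONST → push 8. Stack: [22, 8]
BINARY_OP - → 22 - 8 = 14. Stack: [14]
LOAD_FAST_LOAD_FAST b,c → push 3,17. Stack: [14, 3, 17]
BINARY_OP * → 3 * 17 = 51. Stack: [14, 51]
BINARY_OP - → 14 - 51 = -37. Stack: [-37]
STORE_FAST r → r=-37. Stack: []
LOAD_FAST c → push 17. Stack: [17]
LOAD_CONST → push 4. Stack: [17, 4]
BINARY_OP ^ → 17 ^ 4 = 21. Stack: [21]
LOAD_FAST_LOAD_FAST r,a → push -37,22. Stack: [21, -37, 22]
BINARY_OP + → -37 + 22 = -15. Stack: [21, -15]
BINARY_OP % → 21 % -15 = -9. Stack: [-9]
STORE_FAST r → r=-9. Stack: []
LOAD_CONST → push 5. Stack: [5]
LOAD_FAST b → push 3. Stack: [5, 3]
BINARY_OP - → 5 - 3 = 2. Stack: [2]
LOAD_FAST b → push 3. Stack: [2, 3]
BINARY_OP * → 2 * 3 = 6. Stack: [6]
STORE_FAST r → r=6. Stack: []
LOAD_FAST_LOAD_FAST a,c → push 22,17. Stack: [22, 17]
BINARY_OP + → 22 + 17 = 39. Stack: [39]
STORE_FAST s → s=39. Stack: []
LOAD_FAST b → push 3. Stack: [3]
LOAD_CONST → push 3. Stack: [3, 3]
BINARY_OP - → 3 - 3 = 0. Stack: [0]
STORE_FAST z → z=0. Stack: []
LOAD_FAST s → push 39. Stack: [39]
RETURN_VALUE → return 39.

6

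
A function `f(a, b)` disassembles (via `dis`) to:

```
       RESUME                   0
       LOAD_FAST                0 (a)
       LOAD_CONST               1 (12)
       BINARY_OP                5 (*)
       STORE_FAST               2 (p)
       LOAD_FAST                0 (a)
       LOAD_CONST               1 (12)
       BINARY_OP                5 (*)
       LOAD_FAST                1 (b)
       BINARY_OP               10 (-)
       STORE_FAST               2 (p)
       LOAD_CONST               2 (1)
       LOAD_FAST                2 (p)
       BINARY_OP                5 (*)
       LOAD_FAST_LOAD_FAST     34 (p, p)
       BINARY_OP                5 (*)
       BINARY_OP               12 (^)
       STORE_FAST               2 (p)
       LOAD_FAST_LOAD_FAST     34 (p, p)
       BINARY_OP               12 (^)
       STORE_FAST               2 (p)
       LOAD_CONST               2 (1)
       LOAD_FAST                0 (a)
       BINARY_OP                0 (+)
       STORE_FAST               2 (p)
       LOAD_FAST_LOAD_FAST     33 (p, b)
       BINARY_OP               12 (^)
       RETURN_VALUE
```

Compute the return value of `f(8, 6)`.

15

LOAD_FAST a → push 8. Stack: [8]
LOAD_CONST → push 12. Stack: [8, 12]
BINARY_OP * → 8 * 12 = 96. Stack: [96]
STORE_FAST p → p=96. Stack: []
LOAD_FAST a → push 8. Stack: [8]
LOAD_CONST → push 12. Stack: [8, 12]
BINARY_OP * → 8 * 12 = 96. Stack: [96]
LOAD_FAST b → push 6. Stack: [96, 6]
BINARY_OP - → 96 - 6 = 90. Stack: [90]
STORE_FAST p → p=90. Stack: []
LOAD_CONST → push 1. Stack: [1]
LOAD_FAST p → push 90. Stack: [1, 90]
BINARY_OP * → 1 * 90 = 90. Stack: [90]
LOAD_FAST_LOAD_FAST p,p → push 90,90. Stack: [90, 90, 90]
BINARY_OP * → 90 * 90 = 8100. Stack: [90, 8100]
BINARY_OP ^ → 90 ^ 8100 = 8190. Stack: [8190]
STORE_FAST p → p=8190. Stack: []
LOAD_FAST_LOAD_FAST p,p → push 8190,8190. Stack: [8190, 8190]
BINARY_OP ^ → 8190 ^ 8190 = 0. Stack: [0]
STORE_FAST p → p=0. Stack: []
LOAD_CONST → push 1. Stack: [1]
LOAD_FAST a → push 8. Stack: [1, 8]
BINARY_OP + → 1 + 8 = 9. Stack: [9]
STORE_FAST p → p=9. Stack: []
LOAD_FAST_LOAD_FAST p,b → push 9,6. Stack: [9, 6]
BINARY_OP ^ → 9 ^ 6 = 15. Stack: [15]
RETURN_VALUE → return 15.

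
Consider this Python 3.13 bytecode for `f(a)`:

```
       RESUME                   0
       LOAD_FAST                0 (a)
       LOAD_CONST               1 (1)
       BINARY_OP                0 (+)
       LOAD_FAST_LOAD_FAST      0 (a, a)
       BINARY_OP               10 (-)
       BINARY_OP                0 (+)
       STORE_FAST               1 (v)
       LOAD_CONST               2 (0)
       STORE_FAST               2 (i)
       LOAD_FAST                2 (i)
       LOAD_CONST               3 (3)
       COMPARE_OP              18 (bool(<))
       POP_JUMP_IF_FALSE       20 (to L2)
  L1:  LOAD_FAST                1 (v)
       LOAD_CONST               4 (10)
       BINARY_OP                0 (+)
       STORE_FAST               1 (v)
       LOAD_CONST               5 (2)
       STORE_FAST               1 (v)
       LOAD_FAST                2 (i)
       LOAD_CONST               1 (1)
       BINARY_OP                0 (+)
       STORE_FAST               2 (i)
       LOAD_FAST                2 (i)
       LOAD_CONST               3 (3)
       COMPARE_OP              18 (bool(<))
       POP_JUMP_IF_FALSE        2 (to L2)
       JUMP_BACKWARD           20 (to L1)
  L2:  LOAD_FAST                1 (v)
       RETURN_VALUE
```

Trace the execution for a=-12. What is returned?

LOAD_FAST a → push -12. Stack: [-12]
LOAD_CONST → push 1. Stack: [-12, 1]
BINARY_OP + → -12 + 1 = -11. Stack: [-11]
LOAD_FAST_LOAD_FAST a,a → push -12,-12. Stack: [-11, -12, -12]
BINARY_OP - → -12 - -12 = 0. Stack: [-11, 0]
BINARY_OP + → -11 + 0 = -11. Stack: [-11]
STORE_FAST v → v=-11. Stack: []
LOAD_CONST → push 0. Stack: [0]
STORE_FAST i → i=0. Stack: []
LOAD_FAST i → push 0. Stack: [0]
LOAD_CONST → push 3. Stack: [0, 3]
COMPARE_OP bool(<) → 0 vs 3 = True. Stack: [True]
POP_JUMP_IF_FALSE → pop True; no jump. Stack: []
LOAD_FAST v → push -11. Stack: [-11]
LOAD_CONST → push 10. Stack: [-11, 10]
BINARY_OP + → -11 + 10 = -1. Stack: [-1]
STORE_FAST v → v=-1. Stack: []
LOAD_CONST → push 2. Stack: [2]
STORE_FAST v → v=2. Stack: []
LOAD_FAST i → push 0. Stack: [0]
LOAD_CONST → push 1. Stack: [0, 1]
BINARY_OP + → 0 + 1 = 1. Stack: [1]
STORE_FAST i → i=1. Stack: []
LOAD_FAST i → push 1. Stack: [1]
LOAD_CONST → push 3. Stack: [1, 3]
COMPARE_OP bool(<) → 1 vs 3 = True. Stack: [True]
POP_JUMP_IF_FALSE → pop True; no jump. Stack: []
LOAD_FAST v → push 2. Stack: [2]
LOAD_CONST → push 10. Stack: [2, 10]
BINARY_OP + → 2 + 10 = 12. Stack: [12]
STORE_FAST v → v=12. Stack: []
LOAD_CONST → push 2. Stack: [2]
STORE_FAST v → v=2. Stack: []
LOAD_FAST i → push 1. Stack: [1]
LOAD_CONST → push 1. Stack: [1, 1]
BINARY_OP + → 1 + 1 = 2. Stack: [2]
STORE_FAST i → i=2. Stack: []
LOAD_FAST i → push 2. Stack: [2]
LOAD_CONST → push 3. Stack: [2, 3]
COMPARE_OP bool(<) → 2 vs 3 = True. Stack: [True]
POP_JUMP_IF_FALSE → pop True; no jump. Stack: []
LOAD_FAST v → push 2. Stack: [2]
LOAD_CONST → push 10. Stack: [2, 10]
BINARY_OP + → 2 + 10 = 12. Stack: [12]
STORE_FAST v → v=12. Stack: []
LOAD_CONST → push 2. Stack: [2]
STORE_FAST v → v=2. Stack: []
LOAD_FAST i → push 2. Stack: [2]
LOAD_CONST → push 1. Stack: [2, 1]
BINARY_OP + → 2 + 1 = 3. Stack: [3]
STORE_FAST i → i=3. Stack: []
LOAD_FAST i → push 3. Stack: [3]
LOAD_CONST → push 3. Stack: [3, 3]
COMPARE_OP bool(<) → 3 vs 3 = False. Stack: [False]
POP_JUMP_IF_FALSE → pop False; jump. Stack: []
LOAD_FAST v → push 2. Stack: [2]
RETURN_VALUE → return 2.

2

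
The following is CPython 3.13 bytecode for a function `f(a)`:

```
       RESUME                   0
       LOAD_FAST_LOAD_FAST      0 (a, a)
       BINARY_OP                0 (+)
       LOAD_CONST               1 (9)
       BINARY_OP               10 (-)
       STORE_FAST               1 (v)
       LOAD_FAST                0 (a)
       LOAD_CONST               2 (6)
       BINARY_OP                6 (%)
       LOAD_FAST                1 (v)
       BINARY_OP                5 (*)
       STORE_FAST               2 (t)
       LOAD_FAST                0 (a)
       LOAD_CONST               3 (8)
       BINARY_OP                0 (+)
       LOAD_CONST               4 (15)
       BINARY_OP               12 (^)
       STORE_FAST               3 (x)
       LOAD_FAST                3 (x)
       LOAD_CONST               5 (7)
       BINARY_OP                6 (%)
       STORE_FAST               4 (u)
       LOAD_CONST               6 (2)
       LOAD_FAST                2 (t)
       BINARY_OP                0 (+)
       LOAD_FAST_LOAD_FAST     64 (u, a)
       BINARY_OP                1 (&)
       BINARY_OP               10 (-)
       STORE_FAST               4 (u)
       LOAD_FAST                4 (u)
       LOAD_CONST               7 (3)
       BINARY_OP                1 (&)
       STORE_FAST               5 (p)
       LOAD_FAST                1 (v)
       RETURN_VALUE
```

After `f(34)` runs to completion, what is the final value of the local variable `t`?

LOAD_FAST_LOAD_FAST a,a → push 34,34. Stack: [34, 34]
BINARY_OP + → 34 + 34 = 68. Stack: [68]
LOAD_CONST → push 9. Stack: [68, 9]
BINARY_OP - → 68 - 9 = 59. Stack: [59]
STORE_FAST v → v=59. Stack: []
LOAD_FAST a → push 34. Stack: [34]
LOAD_CONST → push 6. Stack: [34, 6]
BINARY_OP % → 34 % 6 = 4. Stack: [4]
LOAD_FAST v → push 59. Stack: [4, 59]
BINARY_OP * → 4 * 59 = 236. Stack: [236]
STORE_FAST t → t=236. Stack: []
LOAD_FAST a → push 34. Stack: [34]
LOAD_CONST → push 8. Stack: [34, 8]
BINARY_OP + → 34 + 8 = 42. Stack: [42]
LOAD_CONST → push 15. Stack: [42, 15]
BINARY_OP ^ → 42 ^ 15 = 37. Stack: [37]
STORE_FAST x → x=37. Stack: []
LOAD_FAST x → push 37. Stack: [37]
LOAD_CONST → push 7. Stack: [37, 7]
BINARY_OP % → 37 % 7 = 2. Stack: [2]
STORE_FAST u → u=2. Stack: []
LOAD_CONST → push 2. Stack: [2]
LOAD_FAST t → push 236. Stack: [2, 236]
BINARY_OP + → 2 + 236 = 238. Stack: [238]
LOAD_FAST_LOAD_FAST u,a → push 2,34. Stack: [238, 2, 34]
BINARY_OP & → 2 & 34 = 2. Stack: [238, 2]
BINARY_OP - → 238 - 2 = 236. Stack: [236]
STORE_FAST u → u=236. Stack: []
LOAD_FAST u → push 236. Stack: [236]
LOAD_CONST → push 3. Stack: [236, 3]
BINARY_OP & → 236 & 3 = 0. Stack: [0]
STORE_FAST p → p=0. Stack: []
LOAD_FAST v → push 59. Stack: [59]
RETURN_VALUE → return 59.

236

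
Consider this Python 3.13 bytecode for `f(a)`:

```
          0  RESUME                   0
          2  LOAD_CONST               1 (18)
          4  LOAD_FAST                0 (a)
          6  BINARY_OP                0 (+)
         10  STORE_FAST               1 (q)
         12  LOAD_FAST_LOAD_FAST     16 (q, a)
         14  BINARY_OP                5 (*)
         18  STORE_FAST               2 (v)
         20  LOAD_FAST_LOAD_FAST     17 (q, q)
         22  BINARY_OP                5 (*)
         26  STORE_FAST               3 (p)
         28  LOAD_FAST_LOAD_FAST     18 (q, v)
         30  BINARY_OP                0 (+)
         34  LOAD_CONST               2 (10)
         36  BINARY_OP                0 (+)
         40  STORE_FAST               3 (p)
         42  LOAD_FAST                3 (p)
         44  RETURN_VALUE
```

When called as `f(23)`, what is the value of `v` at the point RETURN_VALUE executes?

LOAD_CONST → push 18. Stack: [18]
LOAD_FAST a → push 23. Stack: [18, 23]
BINARY_OP + → 18 + 23 = 41. Stack: [41]
STORE_FAST q → q=41. Stack: []
LOAD_FAST_LOAD_FAST q,a → push 41,23. Stack: [41, 23]
BINARY_OP * → 41 * 23 = 943. Stack: [943]
STORE_FAST v → v=943. Stack: []
LOAD_FAST_LOAD_FAST q,q → push 41,41. Stack: [41, 41]
BINARY_OP * → 41 * 41 = 1681. Stack: [1681]
STORE_FAST p → p=1681. Stack: []
LOAD_FAST_LOAD_FAST q,v → push 41,943. Stack: [41, 943]
BINARY_OP + → 41 + 943 = 984. Stack: [984]
LOAD_CONST → push 10. Stack: [984, 10]
BINARY_OP + → 984 + 10 = 994. Stack: [994]
STORE_FAST p → p=994. Stack: []
LOAD_FAST p → push 994. Stack: [994]
RETURN_VALUE → return 994.

943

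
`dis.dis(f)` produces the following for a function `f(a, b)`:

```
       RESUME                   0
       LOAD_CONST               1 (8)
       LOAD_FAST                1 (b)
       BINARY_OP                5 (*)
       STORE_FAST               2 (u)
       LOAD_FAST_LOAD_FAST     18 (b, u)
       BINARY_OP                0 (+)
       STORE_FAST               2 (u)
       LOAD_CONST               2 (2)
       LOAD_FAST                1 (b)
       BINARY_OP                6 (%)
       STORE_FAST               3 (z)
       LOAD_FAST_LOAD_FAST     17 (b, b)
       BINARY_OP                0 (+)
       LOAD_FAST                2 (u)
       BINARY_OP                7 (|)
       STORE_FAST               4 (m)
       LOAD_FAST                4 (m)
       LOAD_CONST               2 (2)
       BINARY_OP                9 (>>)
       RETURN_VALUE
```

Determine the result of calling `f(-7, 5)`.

11

LOAD_CONST → push 8. Stack: [8]
LOAD_FAST b → push 5. Stack: [8, 5]
BINARY_OP * → 8 * 5 = 40. Stack: [40]
STORE_FAST u → u=40. Stack: []
LOAD_FAST_LOAD_FAST b,u → push 5,40. Stack: [5, 40]
BINARY_OP + → 5 + 40 = 45. Stack: [45]
STORE_FAST u → u=45. Stack: []
LOAD_CONST → push 2. Stack: [2]
LOAD_FAST b → push 5. Stack: [2, 5]
BINARY_OP % → 2 % 5 = 2. Stack: [2]
STORE_FAST z → z=2. Stack: []
LOAD_FAST_LOAD_FAST b,b → push 5,5. Stack: [5, 5]
BINARY_OP + → 5 + 5 = 10. Stack: [10]
LOAD_FAST u → push 45. Stack: [10, 45]
BINARY_OP | → 10 | 45 = 47. Stack: [47]
STORE_FAST m → m=47. Stack: []
LOAD_FAST m → push 47. Stack: [47]
LOAD_CONST → push 2. Stack: [47, 2]
BINARY_OP >> → 47 >> 2 = 11. Stack: [11]
RETURN_VALUE → return 11.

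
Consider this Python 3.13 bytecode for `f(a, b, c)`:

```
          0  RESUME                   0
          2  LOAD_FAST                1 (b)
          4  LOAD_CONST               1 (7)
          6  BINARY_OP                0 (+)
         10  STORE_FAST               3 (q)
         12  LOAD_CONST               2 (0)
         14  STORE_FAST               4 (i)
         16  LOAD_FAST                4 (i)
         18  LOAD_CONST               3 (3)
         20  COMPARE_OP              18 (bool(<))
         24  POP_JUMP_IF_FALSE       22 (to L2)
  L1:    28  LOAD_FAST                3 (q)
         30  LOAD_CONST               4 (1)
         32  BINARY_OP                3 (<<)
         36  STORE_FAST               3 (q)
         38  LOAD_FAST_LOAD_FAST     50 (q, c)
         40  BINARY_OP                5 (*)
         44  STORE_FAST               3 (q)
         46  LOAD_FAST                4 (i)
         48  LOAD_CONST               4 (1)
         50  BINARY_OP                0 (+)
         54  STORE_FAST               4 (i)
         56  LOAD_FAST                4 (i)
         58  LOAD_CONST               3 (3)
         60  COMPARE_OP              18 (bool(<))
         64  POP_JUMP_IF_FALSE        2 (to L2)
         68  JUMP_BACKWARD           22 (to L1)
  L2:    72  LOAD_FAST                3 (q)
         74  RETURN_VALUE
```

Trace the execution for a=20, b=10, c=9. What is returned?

99144

LOAD_FAST b → push 10. Stack: [10]
LOAD_CONST → push 7. Stack: [10, 7]
BINARY_OP + → 10 + 7 = 17. Stack: [17]
STORE_FAST q → q=17. Stack: []
LOAD_CONST → push 0. Stack: [0]
STORE_FAST i → i=0. Stack: []
LOAD_FAST i → push 0. Stack: [0]
LOAD_CONST → push 3. Stack: [0, 3]
COMPARE_OP bool(<) → 0 vs 3 = True. Stack: [True]
POP_JUMP_IF_FALSE → pop True; no jump. Stack: []
LOAD_FAST q → push 17. Stack: [17]
LOAD_CONST → push 1. Stack: [17, 1]
BINARY_OP << → 17 << 1 = 34. Stack: [34]
STORE_FAST q → q=34. Stack: []
LOAD_FAST_LOAD_FAST q,c → push 34,9. Stack: [34, 9]
BINARY_OP * → 34 * 9 = 306. Stack: [306]
STORE_FAST q → q=306. Stack: []
LOAD_FAST i → push 0. Stack: [0]
LOAD_CONST → push 1. Stack: [0, 1]
BINARY_OP + → 0 + 1 = 1. Stack: [1]
STORE_FAST i → i=1. Stack: []
LOAD_FAST i → push 1. Stack: [1]
LOAD_CONST → push 3. Stack: [1, 3]
COMPARE_OP bool(<) → 1 vs 3 = True. Stack: [True]
POP_JUMP_IF_FALSE → pop True; no jump. Stack: []
LOAD_FAST q → push 306. Stack: [306]
LOAD_CONST → push 1. Stack: [306, 1]
BINARY_OP << → 306 << 1 = 612. Stack: [612]
STORE_FAST q → q=612. Stack: []
LOAD_FAST_LOAD_FAST q,c → push 612,9. Stack: [612, 9]
BINARY_OP * → 612 * 9 = 5508. Stack: [5508]
STORE_FAST q → q=5508. Stack: []
LOAD_FAST i → push 1. Stack: [1]
LOAD_CONST → push 1. Stack: [1, 1]
BINARY_OP + → 1 + 1 = 2. Stack: [2]
STORE_FAST i → i=2. Stack: []
LOAD_FAST i → push 2. Stack: [2]
LOAD_CONST → push 3. Stack: [2, 3]
COMPARE_OP bool(<) → 2 vs 3 = True. Stack: [True]
POP_JUMP_IF_FALSE → pop True; no jump. Stack: []
LOAD_FAST q → push 5508. Stack: [5508]
LOAD_CONST → push 1. Stack: [5508, 1]
BINARY_OP << → 5508 << 1 = 11016. Stack: [11016]
STORE_FAST q → q=11016. Stack: []
LOAD_FAST_LOAD_FAST q,c → push 11016,9. Stack: [11016, 9]
BINARY_OP * → 11016 * 9 = 99144. Stack: [99144]
STORE_FAST q → q=99144. Stack: []
LOAD_FAST i → push 2. Stack: [2]
LOAD_CONST → push 1. Stack: [2, 1]
BINARY_OP + → 2 + 1 = 3. Stack: [3]
STORE_FAST i → i=3. Stack: []
LOAD_FAST i → push 3. Stack: [3]
LOAD_CONST → push 3. Stack: [3, 3]
COMPARE_OP bool(<) → 3 vs 3 = False. Stack: [False]
POP_JUMP_IF_FALSE → pop False; jump. Stack: []
LOAD_FAST q → push 99144. Stack: [99144]
RETURN_VALUE → return 99144.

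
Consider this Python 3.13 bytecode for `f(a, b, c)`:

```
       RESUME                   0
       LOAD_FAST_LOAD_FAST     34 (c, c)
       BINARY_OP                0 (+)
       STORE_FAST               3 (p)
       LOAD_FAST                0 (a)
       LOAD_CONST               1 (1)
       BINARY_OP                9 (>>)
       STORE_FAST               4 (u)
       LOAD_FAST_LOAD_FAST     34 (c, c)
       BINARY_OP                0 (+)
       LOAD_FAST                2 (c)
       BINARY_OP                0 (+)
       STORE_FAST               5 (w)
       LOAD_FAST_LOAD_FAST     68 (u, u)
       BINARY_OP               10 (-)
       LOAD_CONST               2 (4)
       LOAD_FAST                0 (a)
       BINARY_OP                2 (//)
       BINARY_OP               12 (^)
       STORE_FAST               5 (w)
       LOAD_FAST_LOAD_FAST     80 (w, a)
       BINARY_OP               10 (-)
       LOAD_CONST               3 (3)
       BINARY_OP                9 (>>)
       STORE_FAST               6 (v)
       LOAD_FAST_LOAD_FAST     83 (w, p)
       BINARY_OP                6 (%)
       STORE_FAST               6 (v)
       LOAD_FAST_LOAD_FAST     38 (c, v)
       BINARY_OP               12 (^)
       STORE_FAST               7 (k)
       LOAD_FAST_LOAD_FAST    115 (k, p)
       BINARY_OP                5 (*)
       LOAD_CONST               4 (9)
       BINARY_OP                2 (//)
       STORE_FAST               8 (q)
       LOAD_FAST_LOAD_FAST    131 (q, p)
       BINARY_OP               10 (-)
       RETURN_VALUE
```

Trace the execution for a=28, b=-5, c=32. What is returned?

LOAD_FAST_LOAD_FAST c,c → push 32,32. Stack: [32, 32]
BINARY_OP + → 32 + 32 = 64. Stack: [64]
STORE_FAST p → p=64. Stack: []
LOAD_FAST a → push 28. Stack: [28]
LOAD_CONST → push 1. Stack: [28, 1]
BINARY_OP >> → 28 >> 1 = 14. Stack: [14]
STORE_FAST u → u=14. Stack: []
LOAD_FAST_LOAD_FAST c,c → push 32,32. Stack: [32, 32]
BINARY_OP + → 32 + 32 = 64. Stack: [64]
LOAD_FAST c → push 32. Stack: [64, 32]
BINARY_OP + → 64 + 32 = 96. Stack: [96]
STORE_FAST w → w=96. Stack: []
LOAD_FAST_LOAD_FAST u,u → push 14,14. Stack: [14, 14]
BINARY_OP - → 14 - 14 = 0. Stack: [0]
LOAD_CONST → push 4. Stack: [0, 4]
LOAD_FAST a → push 28. Stack: [0, 4, 28]
BINARY_OP // → 4 // 28 = 0. Stack: [0, 0]
BINARY_OP ^ → 0 ^ 0 = 0. Stack: [0]
STORE_FAST w → w=0. Stack: []
LOAD_FAST_LOAD_FAST w,a → push 0,28. Stack: [0, 28]
BINARY_OP - → 0 - 28 = -28. Stack: [-28]
LOAD_CONST → push 3. Stack: [-28, 3]
BINARY_OP >> → -28 >> 3 = -4. Stack: [-4]
STORE_FAST v → v=-4. Stack: []
LOAD_FAST_LOAD_FAST w,p → push 0,64. Stack: [0, 64]
BINARY_OP % → 0 % 64 = 0. Stack: [0]
STORE_FAST v → v=0. Stack: []
LOAD_FAST_LOAD_FAST c,v → push 32,0. Stack: [32, 0]
BINARY_OP ^ → 32 ^ 0 = 32. Stack: [32]
STORE_FAST k → k=32. Stack: []
LOAD_FAST_LOAD_FAST k,p → push 32,64. Stack: [32, 64]
BINARY_OP * → 32 * 64 = 2048. Stack: [2048]
LOAD_CONST → push 9. Stack: [2048, 9]
BINARY_OP // → 2048 // 9 = 227. Stack: [227]
STORE_FAST q → q=227. Stack: []
LOAD_FAST_LOAD_FAST q,p → push 227,64. Stack: [227, 64]
BINARY_OP - → 227 - 64 = 163. Stack: [163]
RETURN_VALUE → return 163.

163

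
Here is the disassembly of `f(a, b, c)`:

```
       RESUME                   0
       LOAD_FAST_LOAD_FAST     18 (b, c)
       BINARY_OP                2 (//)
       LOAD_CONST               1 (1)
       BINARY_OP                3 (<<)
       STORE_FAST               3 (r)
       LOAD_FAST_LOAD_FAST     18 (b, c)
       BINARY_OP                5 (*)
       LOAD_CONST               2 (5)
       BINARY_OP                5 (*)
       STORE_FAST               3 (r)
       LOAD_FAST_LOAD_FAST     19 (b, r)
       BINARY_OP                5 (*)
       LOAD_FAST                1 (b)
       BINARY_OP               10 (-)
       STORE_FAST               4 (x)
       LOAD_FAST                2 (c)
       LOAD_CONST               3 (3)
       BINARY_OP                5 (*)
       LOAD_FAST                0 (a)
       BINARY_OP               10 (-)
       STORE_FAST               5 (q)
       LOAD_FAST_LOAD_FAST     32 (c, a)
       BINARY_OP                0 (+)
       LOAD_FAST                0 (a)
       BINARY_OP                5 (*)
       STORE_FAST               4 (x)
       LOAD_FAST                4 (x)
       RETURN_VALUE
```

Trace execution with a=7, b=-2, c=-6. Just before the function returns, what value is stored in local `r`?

60

LOAD_FAST_LOAD_FAST b,c → push -2,-6. Stack: [-2, -6]
BINARY_OP // → -2 // -6 = 0. Stack: [0]
LOAD_CONST → push 1. Stack: [0, 1]
BINARY_OP << → 0 << 1 = 0. Stack: [0]
STORE_FAST r → r=0. Stack: []
LOAD_FAST_LOAD_FAST b,c → push -2,-6. Stack: [-2, -6]
BINARY_OP * → -2 * -6 = 12. Stack: [12]
LOAD_CONST → push 5. Stack: [12, 5]
BINARY_OP * → 12 * 5 = 60. Stack: [60]
STORE_FAST r → r=60. Stack: []
LOAD_FAST_LOAD_FAST b,r → push -2,60. Stack: [-2, 60]
BINARY_OP * → -2 * 60 = -120. Stack: [-120]
LOAD_FAST b → push -2. Stack: [-120, -2]
BINARY_OP - → -120 - -2 = -118. Stack: [-118]
STORE_FAST x → x=-118. Stack: []
LOAD_FAST c → push -6. Stack: [-6]
LOAD_CONST → push 3. Stack: [-6, 3]
BINARY_OP * → -6 * 3 = -18. Stack: [-18]
LOAD_FAST a → push 7. Stack: [-18, 7]
BINARY_OP - → -18 - 7 = -25. Stack: [-25]
STORE_FAST q → q=-25. Stack: []
LOAD_FAST_LOAD_FAST c,a → push -6,7. Stack: [-6, 7]
BINARY_OP + → -6 + 7 = 1. Stack: [1]
LOAD_FAST a → push 7. Stack: [1, 7]
BINARY_OP * → 1 * 7 = 7. Stack: [7]
STORE_FAST x → x=7. Stack: []
LOAD_FAST x → push 7. Stack: [7]
RETURN_VALUE → return 7.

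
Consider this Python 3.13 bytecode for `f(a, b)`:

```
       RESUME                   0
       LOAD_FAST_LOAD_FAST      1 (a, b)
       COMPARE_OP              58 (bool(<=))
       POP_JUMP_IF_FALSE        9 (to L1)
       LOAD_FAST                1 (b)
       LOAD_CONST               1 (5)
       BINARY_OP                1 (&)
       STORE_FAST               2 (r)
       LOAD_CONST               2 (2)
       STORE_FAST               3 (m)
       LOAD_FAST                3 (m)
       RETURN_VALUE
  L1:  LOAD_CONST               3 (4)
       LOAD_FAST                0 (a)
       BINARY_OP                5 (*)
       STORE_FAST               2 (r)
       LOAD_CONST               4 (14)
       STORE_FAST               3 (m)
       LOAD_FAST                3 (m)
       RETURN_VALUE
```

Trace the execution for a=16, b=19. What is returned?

LOAD_FAST_LOAD_FAST a,b → push 16,19. Stack: [16, 19]
COMPARE_OP bool(<=) → 16 vs 19 = True. Stack: [True]
POP_JUMP_IF_FALSE → pop True; no jump. Stack: []
LOAD_FAST b → push 19. Stack: [19]
LOAD_CONST → push 5. Stack: [19, 5]
BINARY_OP & → 19 & 5 = 1. Stack: [1]
STORE_FAST r → r=1. Stack: []
LOAD_CONST → push 2. Stack: [2]
STORE_FAST m → m=2. Stack: []
LOAD_FAST m → push 2. Stack: [2]
RETURN_VALUE → return 2.

2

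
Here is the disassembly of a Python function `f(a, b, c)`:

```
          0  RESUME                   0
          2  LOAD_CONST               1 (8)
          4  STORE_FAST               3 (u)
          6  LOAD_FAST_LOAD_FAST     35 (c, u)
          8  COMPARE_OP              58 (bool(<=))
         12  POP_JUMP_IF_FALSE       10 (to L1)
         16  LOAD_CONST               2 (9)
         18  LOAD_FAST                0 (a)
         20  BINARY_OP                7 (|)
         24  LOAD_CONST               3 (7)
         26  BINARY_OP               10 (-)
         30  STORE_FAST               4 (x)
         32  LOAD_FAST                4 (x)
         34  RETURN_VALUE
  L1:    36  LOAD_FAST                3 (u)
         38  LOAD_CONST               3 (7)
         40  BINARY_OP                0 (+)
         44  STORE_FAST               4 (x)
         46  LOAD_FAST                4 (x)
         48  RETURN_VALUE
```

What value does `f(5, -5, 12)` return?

LOAD_CONST → push 8. Stack: [8]
STORE_FAST u → u=8. Stack: []
LOAD_FAST_LOAD_FAST c,u → push 12,8. Stack: [12, 8]
COMPARE_OP bool(<=) → 12 vs 8 = False. Stack: [False]
POP_JUMP_IF_FALSE → pop False; jump. Stack: []
LOAD_FAST u → push 8. Stack: [8]
LOAD_CONST → push 7. Stack: [8, 7]
BINARY_OP + → 8 + 7 = 15. Stack: [15]
STORE_FAST x → x=15. Stack: []
LOAD_FAST x → push 15. Stack: [15]
RETURN_VALUE → return 15.

15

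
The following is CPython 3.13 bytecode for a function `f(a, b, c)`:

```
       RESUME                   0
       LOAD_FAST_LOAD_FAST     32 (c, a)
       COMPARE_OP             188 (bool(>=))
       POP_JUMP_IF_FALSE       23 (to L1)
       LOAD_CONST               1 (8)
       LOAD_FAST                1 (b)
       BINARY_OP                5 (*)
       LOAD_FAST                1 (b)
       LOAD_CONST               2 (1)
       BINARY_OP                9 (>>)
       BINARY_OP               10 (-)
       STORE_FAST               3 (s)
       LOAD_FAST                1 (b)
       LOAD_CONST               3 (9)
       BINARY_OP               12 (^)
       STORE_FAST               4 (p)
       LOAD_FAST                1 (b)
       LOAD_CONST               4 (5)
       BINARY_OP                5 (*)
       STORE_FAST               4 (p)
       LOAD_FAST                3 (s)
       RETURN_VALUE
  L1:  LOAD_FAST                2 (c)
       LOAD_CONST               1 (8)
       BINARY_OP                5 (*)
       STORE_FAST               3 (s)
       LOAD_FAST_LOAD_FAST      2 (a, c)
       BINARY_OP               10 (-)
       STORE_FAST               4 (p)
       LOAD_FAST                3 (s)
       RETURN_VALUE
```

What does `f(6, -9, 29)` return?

LOAD_FAST_LOAD_FAST c,a → push 29,6. Stack: [29, 6]
COMPARE_OP bool(>=) → 29 vs 6 = True. Stack: [True]
POP_JUMP_IF_FALSE → pop True; no jump. Stack: []
LOAD_CONST → push 8. Stack: [8]
LOAD_FAST b → push -9. Stack: [8, -9]
BINARY_OP * → 8 * -9 = -72. Stack: [-72]
LOAD_FAST b → push -9. Stack: [-72, -9]
LOAD_CONST → push 1. Stack: [-72, -9, 1]
BINARY_OP >> → -9 >> 1 = -5. Stack: [-72, -5]
BINARY_OP - → -72 - -5 = -67. Stack: [-67]
STORE_FAST s → s=-67. Stack: []
LOAD_FAST b → push -9. Stack: [-9]
LOAD_CONST → push 9. Stack: [-9, 9]
BINARY_OP ^ → -9 ^ 9 = -2. Stack: [-2]
STORE_FAST p → p=-2. Stack: []
LOAD_FAST b → push -9. Stack: [-9]
LOAD_CONST → push 5. Stack: [-9, 5]
BINARY_OP * → -9 * 5 = -45. Stack: [-45]
STORE_FAST p → p=-45. Stack: []
LOAD_FAST s → push -67. Stack: [-67]
RETURN_VALUE → return -67.

-67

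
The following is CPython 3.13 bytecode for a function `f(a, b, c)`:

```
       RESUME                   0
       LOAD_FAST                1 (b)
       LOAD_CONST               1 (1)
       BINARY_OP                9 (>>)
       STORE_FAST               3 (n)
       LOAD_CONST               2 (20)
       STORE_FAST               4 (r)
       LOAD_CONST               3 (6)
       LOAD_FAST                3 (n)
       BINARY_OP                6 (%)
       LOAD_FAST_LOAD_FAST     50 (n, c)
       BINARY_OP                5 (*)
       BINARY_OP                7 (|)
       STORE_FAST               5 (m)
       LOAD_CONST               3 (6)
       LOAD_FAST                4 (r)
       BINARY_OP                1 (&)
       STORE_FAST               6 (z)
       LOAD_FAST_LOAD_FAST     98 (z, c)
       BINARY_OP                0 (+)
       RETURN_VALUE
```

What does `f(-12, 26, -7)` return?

-3

LOAD_FAST b → push 26. Stack: [26]
LOAD_CONST → push 1. Stack: [26, 1]
BINARY_OP >> → 26 >> 1 = 13. Stack: [13]
STORE_FAST n → n=13. Stack: []
LOAD_CONST → push 20. Stack: [20]
STORE_FAST r → r=20. Stack: []
LOAD_CONST → push 6. Stack: [6]
LOAD_FAST n → push 13. Stack: [6, 13]
BINARY_OP % → 6 % 13 = 6. Stack: [6]
LOAD_FAST_LOAD_FAST n,c → push 13,-7. Stack: [6, 13, -7]
BINARY_OP * → 13 * -7 = -91. Stack: [6, -91]
BINARY_OP | → 6 | -91 = -89. Stack: [-89]
STORE_FAST m → m=-89. Stack: []
LOAD_CONST → push 6. Stack: [6]
LOAD_FAST r → push 20. Stack: [6, 20]
BINARY_OP & → 6 & 20 = 4. Stack: [4]
STORE_FAST z → z=4. Stack: []
LOAD_FAST_LOAD_FAST z,c → push 4,-7. Stack: [4, -7]
BINARY_OP + → 4 + -7 = -3. Stack: [-3]
RETURN_VALUE → return -3.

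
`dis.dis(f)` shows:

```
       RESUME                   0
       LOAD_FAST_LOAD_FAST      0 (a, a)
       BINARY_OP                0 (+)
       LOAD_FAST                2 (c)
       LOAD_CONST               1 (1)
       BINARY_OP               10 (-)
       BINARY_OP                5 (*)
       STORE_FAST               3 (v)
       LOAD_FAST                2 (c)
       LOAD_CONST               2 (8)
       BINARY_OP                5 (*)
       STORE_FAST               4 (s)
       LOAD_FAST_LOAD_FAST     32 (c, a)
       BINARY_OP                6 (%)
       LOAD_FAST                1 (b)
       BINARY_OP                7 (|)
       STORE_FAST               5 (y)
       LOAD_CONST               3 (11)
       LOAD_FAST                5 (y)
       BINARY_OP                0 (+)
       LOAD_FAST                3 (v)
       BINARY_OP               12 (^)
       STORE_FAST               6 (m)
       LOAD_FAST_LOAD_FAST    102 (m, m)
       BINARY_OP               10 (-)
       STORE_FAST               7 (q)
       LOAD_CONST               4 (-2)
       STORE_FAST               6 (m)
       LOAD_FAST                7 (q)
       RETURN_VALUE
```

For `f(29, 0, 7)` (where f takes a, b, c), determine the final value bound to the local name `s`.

56

LOAD_FAST_LOAD_FAST a,a → push 29,29. Stack: [29, 29]
BINARY_OP + → 29 + 29 = 58. Stack: [58]
LOAD_FAST c → push 7. Stack: [58, 7]
LOAD_CONST → push 1. Stack: [58, 7, 1]
BINARY_OP - → 7 - 1 = 6. Stack: [58, 6]
BINARY_OP * → 58 * 6 = 348. Stack: [348]
STORE_FAST v → v=348. Stack: []
LOAD_FAST c → push 7. Stack: [7]
LOAD_CONST → push 8. Stack: [7, 8]
BINARY_OP * → 7 * 8 = 56. Stack: [56]
STORE_FAST s → s=56. Stack: []
LOAD_FAST_LOAD_FAST c,a → push 7,29. Stack: [7, 29]
BINARY_OP % → 7 % 29 = 7. Stack: [7]
LOAD_FAST b → push 0. Stack: [7, 0]
BINARY_OP | → 7 | 0 = 7. Stack: [7]
STORE_FAST y → y=7. Stack: []
LOAD_CONST → push 11. Stack: [11]
LOAD_FAST y → push 7. Stack: [11, 7]
BINARY_OP + → 11 + 7 = 18. Stack: [18]
LOAD_FAST v → push 348. Stack: [18, 348]
BINARY_OP ^ → 18 ^ 348 = 334. Stack: [334]
STORE_FAST m → m=334. Stack: []
LOAD_FAST_LOAD_FAST m,m → push 334,334. Stack: [334, 334]
BINARY_OP - → 334 - 334 = 0. Stack: [0]
STORE_FAST q → q=0. Stack: []
LOAD_CONST → push -2. Stack: [-2]
STORE_FAST m → m=-2. Stack: []
LOAD_FAST q → push 0. Stack: [0]
RETURN_VALUE → return 0.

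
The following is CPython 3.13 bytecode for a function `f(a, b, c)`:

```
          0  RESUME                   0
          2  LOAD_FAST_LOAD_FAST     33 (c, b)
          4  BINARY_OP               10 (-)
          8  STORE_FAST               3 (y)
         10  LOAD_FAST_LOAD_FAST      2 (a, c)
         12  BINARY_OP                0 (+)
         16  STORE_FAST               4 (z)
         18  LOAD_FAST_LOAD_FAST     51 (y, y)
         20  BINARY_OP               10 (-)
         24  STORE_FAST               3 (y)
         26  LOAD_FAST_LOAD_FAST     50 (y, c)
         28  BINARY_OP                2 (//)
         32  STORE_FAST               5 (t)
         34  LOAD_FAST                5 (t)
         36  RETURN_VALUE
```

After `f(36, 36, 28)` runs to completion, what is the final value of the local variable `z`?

64

LOAD_FAST_LOAD_FAST c,b → push 28,36. Stack: [28, 36]
BINARY_OP - → 28 - 36 = -8. Stack: [-8]
STORE_FAST y → y=-8. Stack: []
LOAD_FAST_LOAD_FAST a,c → push 36,28. Stack: [36, 28]
BINARY_OP + → 36 + 28 = 64. Stack: [64]
STORE_FAST z → z=64. Stack: []
LOAD_FAST_LOAD_FAST y,y → push -8,-8. Stack: [-8, -8]
BINARY_OP - → -8 - -8 = 0. Stack: [0]
STORE_FAST y → y=0. Stack: []
LOAD_FAST_LOAD_FAST y,c → push 0,28. Stack: [0, 28]
BINARY_OP // → 0 // 28 = 0. Stack: [0]
STORE_FAST t → t=0. Stack: []
LOAD_FAST t → push 0. Stack: [0]
RETURN_VALUE → return 0.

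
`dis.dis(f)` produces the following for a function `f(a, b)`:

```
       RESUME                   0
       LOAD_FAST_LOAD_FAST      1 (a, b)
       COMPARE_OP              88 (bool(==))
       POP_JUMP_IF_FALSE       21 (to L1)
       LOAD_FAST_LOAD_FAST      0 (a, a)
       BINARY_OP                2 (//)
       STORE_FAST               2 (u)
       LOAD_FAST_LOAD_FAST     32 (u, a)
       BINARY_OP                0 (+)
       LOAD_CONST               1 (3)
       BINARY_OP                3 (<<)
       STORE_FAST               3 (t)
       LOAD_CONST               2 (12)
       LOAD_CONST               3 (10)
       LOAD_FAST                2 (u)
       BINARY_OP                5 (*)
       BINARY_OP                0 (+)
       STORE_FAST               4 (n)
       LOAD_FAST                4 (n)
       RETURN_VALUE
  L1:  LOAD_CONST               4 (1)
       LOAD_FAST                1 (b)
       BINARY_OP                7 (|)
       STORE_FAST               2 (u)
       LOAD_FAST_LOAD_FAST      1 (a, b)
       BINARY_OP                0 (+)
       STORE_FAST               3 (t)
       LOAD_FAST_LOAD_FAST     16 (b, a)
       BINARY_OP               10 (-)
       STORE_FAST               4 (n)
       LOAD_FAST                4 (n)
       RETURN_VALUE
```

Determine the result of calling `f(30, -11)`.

LOAD_FAST_LOAD_FAST a,b → push 30,-11. Stack: [30, -11]
COMPARE_OP bool(==) → 30 vs -11 = False. Stack: [False]
POP_JUMP_IF_FALSE → pop False; jump. Stack: []
LOAD_CONST → push 1. Stack: [1]
LOAD_FAST b → push -11. Stack: [1, -11]
BINARY_OP | → 1 | -11 = -11. Stack: [-11]
STORE_FAST u → u=-11. Stack: []
LOAD_FAST_LOAD_FAST a,b → push 30,-11. Stack: [30, -11]
BINARY_OP + → 30 + -11 = 19. Stack: [19]
STORE_FAST t → t=19. Stack: []
LOAD_FAST_LOAD_FAST b,a → push -11,30. Stack: [-11, 30]
BINARY_OP - → -11 - 30 = -41. Stack: [-41]
STORE_FAST n → n=-41. Stack: []
LOAD_FAST n → push -41. Stack: [-41]
RETURN_VALUE → return -41.

-41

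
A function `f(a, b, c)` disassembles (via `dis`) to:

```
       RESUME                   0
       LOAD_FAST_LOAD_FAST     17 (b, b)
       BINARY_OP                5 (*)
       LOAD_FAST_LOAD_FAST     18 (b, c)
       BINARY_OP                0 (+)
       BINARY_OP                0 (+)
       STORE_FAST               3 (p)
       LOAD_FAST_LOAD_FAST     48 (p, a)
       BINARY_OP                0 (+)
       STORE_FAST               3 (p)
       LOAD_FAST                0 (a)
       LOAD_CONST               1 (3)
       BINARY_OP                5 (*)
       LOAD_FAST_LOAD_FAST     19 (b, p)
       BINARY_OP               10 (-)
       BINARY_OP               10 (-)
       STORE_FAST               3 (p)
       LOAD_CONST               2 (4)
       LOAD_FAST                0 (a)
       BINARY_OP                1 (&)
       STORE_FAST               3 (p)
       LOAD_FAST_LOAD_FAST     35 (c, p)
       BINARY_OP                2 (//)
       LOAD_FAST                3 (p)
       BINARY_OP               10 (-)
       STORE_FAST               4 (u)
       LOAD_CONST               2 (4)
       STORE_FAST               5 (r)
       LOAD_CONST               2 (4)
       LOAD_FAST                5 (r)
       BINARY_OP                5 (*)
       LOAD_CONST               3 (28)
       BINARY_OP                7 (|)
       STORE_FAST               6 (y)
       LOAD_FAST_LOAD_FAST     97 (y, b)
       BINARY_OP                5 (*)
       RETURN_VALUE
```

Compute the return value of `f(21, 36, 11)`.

1008

LOAD_FAST_LOAD_FAST b,b → push 36,36. Stack: [36, 36]
BINARY_OP * → 36 * 36 = 1296. Stack: [1296]
LOAD_FAST_LOAD_FAST b,c → push 36,11. Stack: [1296, 36, 11]
BINARY_OP + → 36 + 11 = 47. Stack: [1296, 47]
BINARY_OP + → 1296 + 47 = 1343. Stack: [1343]
STORE_FAST p → p=1343. Stack: []
LOAD_FAST_LOAD_FAST p,a → push 1343,21. Stack: [1343, 21]
BINARY_OP + → 1343 + 21 = 1364. Stack: [1364]
STORE_FAST p → p=1364. Stack: []
LOAD_FAST a → push 21. Stack: [21]
LOAD_CONST → push 3. Stack: [21, 3]
BINARY_OP * → 21 * 3 = 63. Stack: [63]
LOAD_FAST_LOAD_FAST b,p → push 36,1364. Stack: [63, 36, 1364]
BINARY_OP - → 36 - 1364 = -1328. Stack: [63, -1328]
BINARY_OP - → 63 - -1328 = 1391. Stack: [1391]
STORE_FAST p → p=1391. Stack: []
LOAD_CONST → push 4. Stack: [4]
LOAD_FAST a → push 21. Stack: [4, 21]
BINARY_OP & → 4 & 21 = 4. Stack: [4]
STORE_FAST p → p=4. Stack: []
LOAD_FAST_LOAD_FAST c,p → push 11,4. Stack: [11, 4]
BINARY_OP // → 11 // 4 = 2. Stack: [2]
LOAD_FAST p → push 4. Stack: [2, 4]
BINARY_OP - → 2 - 4 = -2. Stack: [-2]
STORE_FAST u → u=-2. Stack: []
LOAD_CONST → push 4. Stack: [4]
STORE_FAST r → r=4. Stack: []
LOAD_CONST → push 4. Stack: [4]
LOAD_FAST r → push 4. Stack: [4, 4]
BINARY_OP * → 4 * 4 = 16. Stack: [16]
LOAD_CONST → push 28. Stack: [16, 28]
BINARY_OP | → 16 | 28 = 28. Stack: [28]
STORE_FAST y → y=28. Stack: []
LOAD_FAST_LOAD_FAST y,b → push 28,36. Stack: [28, 36]
BINARY_OP * → 28 * 36 = 1008. Stack: [1008]
RETURN_VALUE → return 1008.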